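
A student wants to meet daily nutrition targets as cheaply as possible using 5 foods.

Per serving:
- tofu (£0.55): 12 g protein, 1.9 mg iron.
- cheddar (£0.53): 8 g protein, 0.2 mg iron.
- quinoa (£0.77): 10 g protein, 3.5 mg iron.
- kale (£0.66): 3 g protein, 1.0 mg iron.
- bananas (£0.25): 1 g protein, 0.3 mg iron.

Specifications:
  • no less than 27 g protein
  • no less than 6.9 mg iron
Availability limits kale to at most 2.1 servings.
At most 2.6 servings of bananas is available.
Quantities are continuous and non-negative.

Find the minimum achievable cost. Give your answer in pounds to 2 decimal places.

£1.66

Let x1 = servings of tofu, x2 = servings of cheddar, x3 = servings of quinoa, x4 = servings of kale, x5 = servings of bananas.
Minimise 0.55x1 + 0.53x2 + 0.77x3 + 0.66x4 + 0.25x5 with:
  12x1 + 8x2 + 10x3 + 3x4 + 1x5 ≥ 27   (protein)
  1.9x1 + 0.2x2 + 3.5x3 + 1x4 + 0.3x5 ≥ 6.9   (iron)
  x4 ≤ 2.1
  x5 ≤ 2.6
  x1, x2, x3, x4, x5 ≥ 0.
At the optimum only tofu, quinoa are positive (cheddar, kale, bananas = 0). The protein and iron requirements are met with equality.
That vertex is x1 = 1.109, x3 = 1.37.
Cost = 0.55·1.109 + 0.77·1.37 = 1.6649.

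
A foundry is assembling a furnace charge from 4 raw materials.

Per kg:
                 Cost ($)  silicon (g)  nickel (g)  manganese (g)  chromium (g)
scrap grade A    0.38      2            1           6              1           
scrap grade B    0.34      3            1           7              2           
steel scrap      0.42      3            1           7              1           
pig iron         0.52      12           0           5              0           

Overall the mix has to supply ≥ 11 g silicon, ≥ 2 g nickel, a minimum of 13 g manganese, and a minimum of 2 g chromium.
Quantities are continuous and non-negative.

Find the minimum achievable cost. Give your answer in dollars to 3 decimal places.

$0.897

Treat it as an LP. Let x1 = kg of scrap grade A, x2 = kg of scrap grade B, x3 = kg of steel scrap, x4 = kg of pig iron.
Minimize 0.38x1 + 0.34x2 + 0.42x3 + 0.52x4 subject to:
  2x1 + 3x2 + 3x3 + 12x4 ≥ 11   (silicon)
  1x1 + 1x2 + 1x3 ≥ 2   (nickel)
  6x1 + 7x2 + 7x3 + 5x4 ≥ 13   (manganese)
  1x1 + 2x2 + 1x3 ≥ 2   (chromium)
  x1, x2, x3, x4 ≥ 0.
The cheapest feasible vertex uses only scrap grade B, pig iron; scrap grade A, steel scrap are not used. Binding constraints: silicon and nickel.
Solving gives x2 = 2, x4 = 0.4167.
Hence cost = 0.34·2 + 0.52·0.4167 = $0.89668.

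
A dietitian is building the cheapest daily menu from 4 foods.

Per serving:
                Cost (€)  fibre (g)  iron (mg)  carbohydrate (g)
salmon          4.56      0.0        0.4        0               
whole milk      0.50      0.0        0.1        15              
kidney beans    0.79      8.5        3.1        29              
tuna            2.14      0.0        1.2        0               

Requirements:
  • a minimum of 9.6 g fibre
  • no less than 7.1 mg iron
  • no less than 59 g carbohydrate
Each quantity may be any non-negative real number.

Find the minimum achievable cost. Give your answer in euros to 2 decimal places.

€1.81

Let x1 = servings of salmon, x2 = servings of whole milk, x3 = servings of kidney beans, x4 = servings of tuna.
Minimize 4.56x1 + 0.5x2 + 0.79x3 + 2.14x4 with:
  8.5x3 ≥ 9.6   (fibre)
  0.4x1 + 0.1x2 + 3.1x3 + 1.2x4 ≥ 7.1   (iron)
  15x2 + 29x3 ≥ 59   (carbohydrate)
  x1, x2, x3, x4 ≥ 0.
The optimal basis is {kidney beans}; salmon, whole milk, tuna drop out. The iron requirement is met with equality.
So kidney beans = 2.29 servings.
Objective = 0.79·2.29 = 1.8091.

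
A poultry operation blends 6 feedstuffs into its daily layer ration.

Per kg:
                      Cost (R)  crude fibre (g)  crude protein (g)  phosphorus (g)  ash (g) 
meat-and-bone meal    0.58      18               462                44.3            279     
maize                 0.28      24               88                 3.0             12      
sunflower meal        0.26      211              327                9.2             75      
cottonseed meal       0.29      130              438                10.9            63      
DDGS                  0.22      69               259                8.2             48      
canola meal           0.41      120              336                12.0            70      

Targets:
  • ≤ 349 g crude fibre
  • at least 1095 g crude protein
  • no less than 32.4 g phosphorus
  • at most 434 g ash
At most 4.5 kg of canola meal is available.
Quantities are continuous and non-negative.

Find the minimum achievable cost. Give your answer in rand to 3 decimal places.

R0.768

Treat it as an LP. Let x1 = kg of meat-and-bone meal, x2 = kg of maize, x3 = kg of sunflower meal, x4 = kg of cottonseed meal, x5 = kg of DDGS, x6 = kg of canola meal.
Minimize 0.58x1 + 0.28x2 + 0.26x3 + 0.29x4 + 0.22x5 + 0.41x6 subject to:
  18x1 + 24x2 + 211x3 + 130x4 + 69x5 + 120x6 ≤ 349   (crude fibre)
  462x1 + 88x2 + 327x3 + 438x4 + 259x5 + 336x6 ≥ 1095   (crude protein)
  44.3x1 + 3x2 + 9.2x3 + 10.9x4 + 8.2x5 + 12x6 ≥ 32.4   (phosphorus)
  279x1 + 12x2 + 75x3 + 63x4 + 48x5 + 70x6 ≤ 434   (ash)
  x6 ≤ 4.5
  x1, x2, x3, x4, x5, x6 ≥ 0.
The minimum-cost mix takes nothing from maize, sunflower meal, DDGS, canola meal — only meat-and-bone meal, cottonseed meal. There the crude protein and phosphorus constraints are tight.
So meat-and-bone meal = 0.157 kg, cottonseed meal = 2.334 kg.
Cost = 0.58·0.157 + 0.29·2.334 = 0.76792.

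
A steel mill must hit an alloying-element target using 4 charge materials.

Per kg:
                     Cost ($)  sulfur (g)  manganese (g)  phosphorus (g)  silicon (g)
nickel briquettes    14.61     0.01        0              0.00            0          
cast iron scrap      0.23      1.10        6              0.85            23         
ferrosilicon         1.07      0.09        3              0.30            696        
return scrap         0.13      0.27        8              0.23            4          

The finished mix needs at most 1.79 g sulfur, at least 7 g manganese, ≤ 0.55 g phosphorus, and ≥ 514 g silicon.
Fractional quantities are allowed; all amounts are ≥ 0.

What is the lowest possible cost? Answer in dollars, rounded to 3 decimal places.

Let x1 = kg of nickel briquettes, x2 = kg of cast iron scrap, x3 = kg of ferrosilicon, x4 = kg of return scrap.
min 14.61x1 + 0.23x2 + 1.07x3 + 0.13x4 with:
  0.01x1 + 1.1x2 + 0.09x3 + 0.27x4 ≤ 1.79   (sulfur)
  6x2 + 3x3 + 8x4 ≥ 7   (manganese)
  0.85x2 + 0.3x3 + 0.23x4 ≤ 0.55   (phosphorus)
  23x2 + 696x3 + 4x4 ≥ 514   (silicon)
  x1, x2, x3, x4 ≥ 0.
The optimal basis is {ferrosilicon, return scrap}; nickel briquettes, cast iron scrap drop out. There the manganese and silicon constraints are tight.
Optimal quantities: ferrosilicon = 0.7351 kg, return scrap = 0.5994 kg.
Cost = 1.07·0.7351 + 0.13·0.5994 = 0.86448.

$0.864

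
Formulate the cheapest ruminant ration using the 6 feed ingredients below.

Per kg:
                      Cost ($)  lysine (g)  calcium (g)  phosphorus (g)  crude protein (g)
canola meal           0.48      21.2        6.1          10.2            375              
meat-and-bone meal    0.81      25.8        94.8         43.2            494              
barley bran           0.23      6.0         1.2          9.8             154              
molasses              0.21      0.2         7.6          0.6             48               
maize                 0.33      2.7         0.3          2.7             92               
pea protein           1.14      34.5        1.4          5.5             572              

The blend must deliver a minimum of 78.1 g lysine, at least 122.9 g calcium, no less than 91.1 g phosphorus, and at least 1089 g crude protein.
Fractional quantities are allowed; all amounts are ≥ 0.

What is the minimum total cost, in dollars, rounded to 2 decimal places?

$2.16

This is a linear program. Let x1 = kg of canola meal, x2 = kg of meat-and-bone meal, x3 = kg of barley bran, x4 = kg of molasses, x5 = kg of maize, x6 = kg of pea protein.
Minimize 0.48x1 + 0.81x2 + 0.23x3 + 0.21x4 + 0.33x5 + 1.14x6 s.t.:
  21.2x1 + 25.8x2 + 6x3 + 0.2x4 + 2.7x5 + 34.5x6 ≥ 78.1   (lysine)
  6.1x1 + 94.8x2 + 1.2x3 + 7.6x4 + 0.3x5 + 1.4x6 ≥ 122.9   (calcium)
  10.2x1 + 43.2x2 + 9.8x3 + 0.6x4 + 2.7x5 + 5.5x6 ≥ 91.1   (phosphorus)
  375x1 + 494x2 + 154x3 + 48x4 + 92x5 + 572x6 ≥ 1089   (crude protein)
  x1, x2, x3, x4, x5, x6 ≥ 0.
The minimum-cost mix takes nothing from barley bran, molasses, maize, pea protein — only canola meal, meat-and-bone meal. Binding constraints: lysine and phosphorus.
That vertex is x1 = 1.568, x2 = 1.739.
Cost = 0.48·1.568 + 0.81·1.739 = 2.1612.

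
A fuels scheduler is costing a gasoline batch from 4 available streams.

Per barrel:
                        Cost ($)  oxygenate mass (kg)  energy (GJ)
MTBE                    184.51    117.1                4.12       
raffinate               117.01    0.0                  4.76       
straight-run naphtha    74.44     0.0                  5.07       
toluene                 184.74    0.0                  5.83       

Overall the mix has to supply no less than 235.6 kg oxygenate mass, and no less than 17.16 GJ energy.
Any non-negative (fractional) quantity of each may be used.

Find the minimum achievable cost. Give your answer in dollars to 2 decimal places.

$501.47

Let x1 = barrels of MTBE, x2 = barrels of raffinate, x3 = barrels of straight-run naphtha, x4 = barrels of toluene.
min 184.51x1 + 117.01x2 + 74.44x3 + 184.74x4 subject to:
  117.1x1 ≥ 235.6   (oxygenate mass)
  4.12x1 + 4.76x2 + 5.07x3 + 5.83x4 ≥ 17.16   (energy)
  x1, x2, x3, x4 ≥ 0.
At the optimum only MTBE, straight-run naphtha are positive (raffinate, toluene = 0). Binding constraints: oxygenate mass and energy.
That vertex is x1 = 2.01196, x3 = 1.74965.
Objective = 184.51·2.01196 + 74.44·1.74965 = 501.4707.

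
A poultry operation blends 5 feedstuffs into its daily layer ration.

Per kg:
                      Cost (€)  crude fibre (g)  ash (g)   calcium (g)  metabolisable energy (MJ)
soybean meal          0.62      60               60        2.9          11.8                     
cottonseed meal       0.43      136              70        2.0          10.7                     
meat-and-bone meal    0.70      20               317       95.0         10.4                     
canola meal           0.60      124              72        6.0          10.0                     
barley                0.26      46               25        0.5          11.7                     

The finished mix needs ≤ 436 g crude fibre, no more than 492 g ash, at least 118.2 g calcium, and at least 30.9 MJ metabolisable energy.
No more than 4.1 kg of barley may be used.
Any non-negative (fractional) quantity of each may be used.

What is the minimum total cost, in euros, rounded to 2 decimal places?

Let x1 = kg of soybean meal, x2 = kg of cottonseed meal, x3 = kg of meat-and-bone meal, x4 = kg of canola meal, x5 = kg of barley.
Minimize 0.62x1 + 0.43x2 + 0.7x3 + 0.6x4 + 0.26x5 subject to:
  60x1 + 136x2 + 20x3 + 124x4 + 46x5 ≤ 436   (crude fibre)
  60x1 + 70x2 + 317x3 + 72x4 + 25x5 ≤ 492   (ash)
  2.9x1 + 2x2 + 95x3 + 6x4 + 0.5x5 ≥ 118.2   (calcium)
  11.8x1 + 10.7x2 + 10.4x3 + 10x4 + 11.7x5 ≥ 30.9   (metabolisable energy)
  x5 ≤ 4.1
  x1, x2, x3, x4, x5 ≥ 0.
At the optimum only meat-and-bone meal, barley are positive (soybean meal, cottonseed meal, canola meal = 0). Binding constraints: calcium and metabolisable energy.
That vertex is x3 = 1.236, x5 = 1.542.
Objective = 0.7·1.236 + 0.26·1.542 = 1.2661.

€1.27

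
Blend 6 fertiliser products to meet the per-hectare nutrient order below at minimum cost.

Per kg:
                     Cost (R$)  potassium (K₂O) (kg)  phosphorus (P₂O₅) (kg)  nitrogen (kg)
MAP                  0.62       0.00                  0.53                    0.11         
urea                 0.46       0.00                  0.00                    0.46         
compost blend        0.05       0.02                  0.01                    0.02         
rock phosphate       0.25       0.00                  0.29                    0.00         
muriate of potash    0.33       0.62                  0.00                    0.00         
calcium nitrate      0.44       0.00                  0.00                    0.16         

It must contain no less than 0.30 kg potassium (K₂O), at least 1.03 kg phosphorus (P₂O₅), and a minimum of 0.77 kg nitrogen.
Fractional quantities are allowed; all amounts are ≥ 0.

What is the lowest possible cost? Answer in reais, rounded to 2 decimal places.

This is a linear program. Let x1 = kg of MAP, x2 = kg of urea, x3 = kg of compost blend, x4 = kg of rock phosphate, x5 = kg of muriate of potash, x6 = kg of calcium nitrate.
Minimise 0.62x1 + 0.46x2 + 0.05x3 + 0.25x4 + 0.33x5 + 0.44x6 subject to:
  0.02x3 + 0.62x5 ≥ 0.3   (potassium (K₂O))
  0.53x1 + 0.01x3 + 0.29x4 ≥ 1.03   (phosphorus (P₂O₅))
  0.11x1 + 0.46x2 + 0.02x3 + 0.16x6 ≥ 0.77   (nitrogen)
  x1, x2, x3, x4, x5, x6 ≥ 0.
At the optimum only urea, rock phosphate, muriate of potash are positive (MAP, compost blend, calcium nitrate = 0). There the potassium (K₂O), phosphorus (P₂O₅), nitrogen constraints are tight.
Solving gives x2 = 1.674, x4 = 3.552, x5 = 0.4839.
Cost = 0.46·1.674 + 0.25·3.552 + 0.33·0.4839 = 1.8177.

R$1.82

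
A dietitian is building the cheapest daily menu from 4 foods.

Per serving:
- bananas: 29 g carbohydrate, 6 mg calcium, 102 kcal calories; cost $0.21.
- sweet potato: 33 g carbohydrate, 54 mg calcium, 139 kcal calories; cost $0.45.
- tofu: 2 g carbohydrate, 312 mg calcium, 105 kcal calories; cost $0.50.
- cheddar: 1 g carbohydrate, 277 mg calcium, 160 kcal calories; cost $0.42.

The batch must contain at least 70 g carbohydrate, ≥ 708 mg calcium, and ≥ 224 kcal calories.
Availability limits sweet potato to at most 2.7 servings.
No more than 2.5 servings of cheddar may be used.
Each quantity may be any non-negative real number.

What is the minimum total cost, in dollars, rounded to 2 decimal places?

This is a linear program. Let x1 = servings of bananas, x2 = servings of sweet potato, x3 = servings of tofu, x4 = servings of cheddar.
Minimise 0.21x1 + 0.45x2 + 0.5x3 + 0.42x4 with:
  29x1 + 33x2 + 2x3 + 1x4 ≥ 70   (carbohydrate)
  6x1 + 54x2 + 312x3 + 277x4 ≥ 708   (calcium)
  102x1 + 139x2 + 105x3 + 160x4 ≥ 224   (calories)
  x2 ≤ 2.7
  x4 ≤ 2.5
  x1, x2, x3, x4 ≥ 0.
At the optimum only bananas, tofu, cheddar are positive (sweet potato = 0). Binding constraints: carbohydrate, calcium, the cheddar cap.
So bananas = 2.327 servings, tofu = 0.004925 servings, cheddar = 2.5 servings.
Cost = 0.21·2.327 + 0.5·0.004925 + 0.42·2.5 = 1.5411.

$1.54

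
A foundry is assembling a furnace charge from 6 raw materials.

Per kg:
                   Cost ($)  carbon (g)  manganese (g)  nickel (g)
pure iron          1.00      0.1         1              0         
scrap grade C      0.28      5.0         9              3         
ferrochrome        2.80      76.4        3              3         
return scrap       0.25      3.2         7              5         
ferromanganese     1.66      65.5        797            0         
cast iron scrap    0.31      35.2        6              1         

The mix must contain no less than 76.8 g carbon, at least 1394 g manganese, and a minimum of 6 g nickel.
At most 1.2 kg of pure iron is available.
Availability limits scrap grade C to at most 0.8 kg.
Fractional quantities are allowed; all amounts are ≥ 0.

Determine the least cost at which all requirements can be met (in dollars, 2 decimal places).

$3.19

Set it up as a linear program. Let x1 = kg of pure iron, x2 = kg of scrap grade C, x3 = kg of ferrochrome, x4 = kg of return scrap, x5 = kg of ferromanganese, x6 = kg of cast iron scrap.
min 1x1 + 0.28x2 + 2.8x3 + 0.25x4 + 1.66x5 + 0.31x6 s.t.:
  0.1x1 + 5x2 + 76.4x3 + 3.2x4 + 65.5x5 + 35.2x6 ≥ 76.8   (carbon)
  1x1 + 9x2 + 3x3 + 7x4 + 797x5 + 6x6 ≥ 1394   (manganese)
  3x2 + 3x3 + 5x4 + 1x6 ≥ 6   (nickel)
  x1 ≤ 1.2
  x2 ≤ 0.8
  x1, x2, x3, x4, x5, x6 ≥ 0.
The cheapest feasible vertex uses only return scrap, ferromanganese; pure iron, scrap grade C, ferrochrome, cast iron scrap are not used. There the manganese and nickel constraints are tight.
Optimal quantities: return scrap = 1.2 kg, ferromanganese = 1.739 kg.
Cost = 0.25·1.2 + 1.66·1.739 = 3.1867.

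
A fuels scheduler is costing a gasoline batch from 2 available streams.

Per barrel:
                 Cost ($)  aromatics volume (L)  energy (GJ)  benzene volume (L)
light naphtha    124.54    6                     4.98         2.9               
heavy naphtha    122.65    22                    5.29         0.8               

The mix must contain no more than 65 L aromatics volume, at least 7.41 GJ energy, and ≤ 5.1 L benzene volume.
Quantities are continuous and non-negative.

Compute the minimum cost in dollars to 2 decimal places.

This is a linear program. Let x1 = barrels of light naphtha, x2 = barrels of heavy naphtha.
Minimise 124.54x1 + 122.65x2 with:
  6x1 + 22x2 ≤ 65   (aromatics volume)
  4.98x1 + 5.29x2 ≥ 7.41   (energy)
  2.9x1 + 0.8x2 ≤ 5.1   (benzene volume)
  x1, x2 ≥ 0.
The minimum-cost mix takes nothing from light naphtha — only heavy naphtha. Binding constraint: energy.
So heavy naphtha = 1.40076 barrels.
Cost = 122.65·1.40076 = 171.8032.

$171.80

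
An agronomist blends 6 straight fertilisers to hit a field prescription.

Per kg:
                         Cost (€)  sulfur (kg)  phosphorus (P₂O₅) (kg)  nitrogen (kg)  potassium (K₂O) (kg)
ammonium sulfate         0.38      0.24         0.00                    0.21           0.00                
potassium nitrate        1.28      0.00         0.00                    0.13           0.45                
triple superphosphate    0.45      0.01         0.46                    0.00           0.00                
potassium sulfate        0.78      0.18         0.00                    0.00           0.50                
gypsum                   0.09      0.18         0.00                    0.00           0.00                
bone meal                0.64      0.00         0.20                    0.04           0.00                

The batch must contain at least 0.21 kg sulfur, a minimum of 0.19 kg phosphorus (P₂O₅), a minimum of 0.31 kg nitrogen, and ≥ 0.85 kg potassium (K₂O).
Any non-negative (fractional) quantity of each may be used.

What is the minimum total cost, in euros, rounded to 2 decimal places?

Let x1 = kg of ammonium sulfate, x2 = kg of potassium nitrate, x3 = kg of triple superphosphate, x4 = kg of potassium sulfate, x5 = kg of gypsum, x6 = kg of bone meal.
Minimise 0.38x1 + 1.28x2 + 0.45x3 + 0.78x4 + 0.09x5 + 0.64x6 s.t.:
  0.24x1 + 0.01x3 + 0.18x4 + 0.18x5 ≥ 0.21   (sulfur)
  0.46x3 + 0.2x6 ≥ 0.19   (phosphorus (P₂O₅))
  0.21x1 + 0.13x2 + 0.04x6 ≥ 0.31   (nitrogen)
  0.45x2 + 0.5x4 ≥ 0.85   (potassium (K₂O))
  x1, x2, x3, x4, x5, x6 ≥ 0.
At the optimum only ammonium sulfate, triple superphosphate, potassium sulfate are positive (potassium nitrate, gypsum, bone meal = 0). The phosphorus (P₂O₅), nitrogen, potassium (K₂O) requirements are met with equality.
That vertex is x1 = 1.476, x3 = 0.413, x4 = 1.7.
Cost = 0.38·1.476 + 0.45·0.413 + 0.78·1.7 = 2.0727.

€2.07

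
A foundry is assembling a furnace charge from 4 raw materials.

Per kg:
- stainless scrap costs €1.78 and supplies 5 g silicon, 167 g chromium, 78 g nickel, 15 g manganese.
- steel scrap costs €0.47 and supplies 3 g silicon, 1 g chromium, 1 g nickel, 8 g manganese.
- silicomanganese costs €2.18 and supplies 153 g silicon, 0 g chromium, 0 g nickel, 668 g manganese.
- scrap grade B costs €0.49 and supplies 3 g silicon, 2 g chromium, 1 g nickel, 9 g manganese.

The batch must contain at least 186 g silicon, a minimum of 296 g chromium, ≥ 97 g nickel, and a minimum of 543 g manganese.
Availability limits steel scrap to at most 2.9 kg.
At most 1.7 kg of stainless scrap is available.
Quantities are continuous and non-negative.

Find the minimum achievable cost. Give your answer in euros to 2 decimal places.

This is a linear program. Let x1 = kg of stainless scrap, x2 = kg of steel scrap, x3 = kg of silicomanganese, x4 = kg of scrap grade B.
min 1.78x1 + 0.47x2 + 2.18x3 + 0.49x4 with:
  5x1 + 3x2 + 153x3 + 3x4 ≥ 186   (silicon)
  167x1 + 1x2 + 2x4 ≥ 296   (chromium)
  78x1 + 1x2 + 1x4 ≥ 97   (nickel)
  15x1 + 8x2 + 668x3 + 9x4 ≥ 543   (manganese)
  x2 ≤ 2.9
  x1 ≤ 1.7
  x1, x2, x3, x4 ≥ 0.
The minimum-cost mix takes nothing from steel scrap — only stainless scrap, silicomanganese, scrap grade B. The silicon, chromium, the stainless scrap cap requirements are met with equality.
That vertex is x1 = 1.7, x3 = 1.042, x4 = 6.05.
Total cost: 1.78·1.7 + 2.18·1.042 + 0.49·6.05 = 8.2621.

€8.26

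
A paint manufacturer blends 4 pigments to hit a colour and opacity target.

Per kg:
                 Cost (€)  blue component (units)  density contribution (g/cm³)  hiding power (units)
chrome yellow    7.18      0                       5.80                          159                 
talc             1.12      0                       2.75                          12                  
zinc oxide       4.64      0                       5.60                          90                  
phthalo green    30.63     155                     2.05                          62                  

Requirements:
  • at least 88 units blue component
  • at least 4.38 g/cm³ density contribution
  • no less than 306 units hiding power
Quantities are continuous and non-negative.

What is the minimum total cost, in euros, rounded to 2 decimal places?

Set it up as a linear program. Let x1 = kg of chrome yellow, x2 = kg of talc, x3 = kg of zinc oxide, x4 = kg of phthalo green.
Minimize 7.18x1 + 1.12x2 + 4.64x3 + 30.63x4 with:
  155x4 ≥ 88   (blue component)
  5.8x1 + 2.75x2 + 5.6x3 + 2.05x4 ≥ 4.38   (density contribution)
  159x1 + 12x2 + 90x3 + 62x4 ≥ 306   (hiding power)
  x1, x2, x3, x4 ≥ 0.
The optimal basis is {chrome yellow, phthalo green}; talc, zinc oxide drop out. The blue component and hiding power requirements are met with equality.
So chrome yellow = 1.703 kg, phthalo green = 0.5677 kg.
Hence cost = 7.18·1.703 + 30.63·0.5677 = €29.6162.

€29.62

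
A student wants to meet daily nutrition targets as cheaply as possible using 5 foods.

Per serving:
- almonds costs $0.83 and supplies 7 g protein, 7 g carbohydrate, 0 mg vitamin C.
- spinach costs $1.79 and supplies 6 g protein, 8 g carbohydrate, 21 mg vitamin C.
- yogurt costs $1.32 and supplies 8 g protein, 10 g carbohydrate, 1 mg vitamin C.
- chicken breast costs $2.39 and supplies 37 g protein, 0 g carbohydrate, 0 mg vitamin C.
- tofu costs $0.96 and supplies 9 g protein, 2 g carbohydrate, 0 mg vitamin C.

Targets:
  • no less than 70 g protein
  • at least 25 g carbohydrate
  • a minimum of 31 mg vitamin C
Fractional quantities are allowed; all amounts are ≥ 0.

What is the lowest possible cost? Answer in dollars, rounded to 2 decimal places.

Let x1 = servings of almonds, x2 = servings of spinach, x3 = servings of yogurt, x4 = servings of chicken breast, x5 = servings of tofu.
min 0.83x1 + 1.79x2 + 1.32x3 + 2.39x4 + 0.96x5 with:
  7x1 + 6x2 + 8x3 + 37x4 + 9x5 ≥ 70   (protein)
  7x1 + 8x2 + 10x3 + 2x5 ≥ 25   (carbohydrate)
  21x2 + 1x3 ≥ 31   (vitamin C)
  x1, x2, x3, x4, x5 ≥ 0.
The cheapest feasible vertex uses only almonds, spinach, chicken breast; yogurt, tofu are not used. Binding constraints: protein, carbohydrate, vitamin C.
Optimal quantities: almonds = 1.884 servings, spinach = 1.476 servings, chicken breast = 1.296 servings.
Cost = 0.83·1.884 + 1.79·1.476 + 2.39·1.296 = 7.3032.

$7.30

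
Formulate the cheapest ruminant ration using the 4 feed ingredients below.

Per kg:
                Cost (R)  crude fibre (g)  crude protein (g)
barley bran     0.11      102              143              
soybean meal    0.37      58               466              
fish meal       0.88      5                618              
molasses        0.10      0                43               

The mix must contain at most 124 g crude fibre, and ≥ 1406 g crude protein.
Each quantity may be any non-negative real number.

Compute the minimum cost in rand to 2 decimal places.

Treat it as an LP. Let x1 = kg of barley bran, x2 = kg of soybean meal, x3 = kg of fish meal, x4 = kg of molasses.
Minimise 0.11x1 + 0.37x2 + 0.88x3 + 0.1x4 s.t.:
  102x1 + 58x2 + 5x3 ≤ 124   (crude fibre)
  143x1 + 466x2 + 618x3 + 43x4 ≥ 1406   (crude protein)
  x1, x2, x3, x4 ≥ 0.
At the optimum only soybean meal, fish meal are positive (barley bran, molasses = 0). Binding constraints: crude fibre and crude protein.
Optimal quantities: soybean meal = 2.077 kg, fish meal = 0.7091 kg.
Cost = 0.37·2.077 + 0.88·0.7091 = 1.3925.

R1.39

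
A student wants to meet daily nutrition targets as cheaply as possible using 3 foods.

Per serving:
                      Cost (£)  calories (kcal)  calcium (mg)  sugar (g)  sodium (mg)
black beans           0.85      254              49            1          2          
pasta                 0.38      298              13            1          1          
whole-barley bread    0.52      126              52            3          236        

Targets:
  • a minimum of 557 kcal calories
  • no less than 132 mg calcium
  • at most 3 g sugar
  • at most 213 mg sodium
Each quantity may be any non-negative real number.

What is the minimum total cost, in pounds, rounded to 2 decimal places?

Let x1 = servings of black beans, x2 = servings of pasta, x3 = servings of whole-barley bread.
Minimize 0.85x1 + 0.38x2 + 0.52x3 with:
  254x1 + 298x2 + 126x3 ≥ 557   (calories)
  49x1 + 13x2 + 52x3 ≥ 132   (calcium)
  1x1 + 1x2 + 3x3 ≤ 3   (sugar)
  2x1 + 1x2 + 236x3 ≤ 213   (sodium)
  x1, x2, x3 ≥ 0.
The cheapest feasible vertex uses only black beans, whole-barley bread; pasta is not used. There the calcium and sugar constraints are tight.
Optimal quantities: black beans = 2.526 servings, whole-barley bread = 0.1579 servings.
Objective = 0.85·2.526 + 0.52·0.1579 = 2.2292.

£2.23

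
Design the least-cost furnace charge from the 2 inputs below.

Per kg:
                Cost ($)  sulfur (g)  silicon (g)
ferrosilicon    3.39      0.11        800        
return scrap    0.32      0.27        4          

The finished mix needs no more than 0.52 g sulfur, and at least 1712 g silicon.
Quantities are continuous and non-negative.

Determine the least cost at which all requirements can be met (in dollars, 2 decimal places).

This is a linear program. Let x1 = kg of ferrosilicon, x2 = kg of return scrap.
Minimize 3.39x1 + 0.32x2 s.t.:
  0.11x1 + 0.27x2 ≤ 0.52   (sulfur)
  800x1 + 4x2 ≥ 1712   (silicon)
  x1, x2 ≥ 0.
The optimal basis is {ferrosilicon}; return scrap drops out. The silicon requirement is met with equality.
That vertex is x1 = 2.14.
Hence cost = 3.39·2.14 = $7.2546.

$7.25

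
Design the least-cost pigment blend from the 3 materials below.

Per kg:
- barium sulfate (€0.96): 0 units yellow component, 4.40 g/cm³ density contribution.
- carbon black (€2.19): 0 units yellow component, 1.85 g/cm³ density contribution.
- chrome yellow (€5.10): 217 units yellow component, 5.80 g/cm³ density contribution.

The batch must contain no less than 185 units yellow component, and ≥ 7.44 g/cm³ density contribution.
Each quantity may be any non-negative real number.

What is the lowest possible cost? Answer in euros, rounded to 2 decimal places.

€4.89

Treat it as an LP. Let x1 = kg of barium sulfate, x2 = kg of carbon black, x3 = kg of chrome yellow.
Minimize 0.96x1 + 2.19x2 + 5.1x3 s.t.:
  217x3 ≥ 185   (yellow component)
  4.4x1 + 1.85x2 + 5.8x3 ≥ 7.44   (density contribution)
  x1, x2, x3 ≥ 0.
The optimal basis is {barium sulfate, chrome yellow}; carbon black drops out. Binding constraints: yellow component and density contribution.
Optimal quantities: barium sulfate = 0.5671 kg, chrome yellow = 0.8525 kg.
Objective = 0.96·0.5671 + 5.1·0.8525 = 4.8922.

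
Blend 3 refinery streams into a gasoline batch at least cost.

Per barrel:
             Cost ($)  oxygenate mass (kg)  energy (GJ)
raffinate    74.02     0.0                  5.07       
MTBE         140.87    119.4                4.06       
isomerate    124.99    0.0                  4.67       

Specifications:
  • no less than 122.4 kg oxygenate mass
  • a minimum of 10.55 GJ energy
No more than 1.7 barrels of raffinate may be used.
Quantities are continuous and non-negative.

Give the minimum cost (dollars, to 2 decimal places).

$237.67

Treat it as an LP. Let x1 = barrels of raffinate, x2 = barrels of MTBE, x3 = barrels of isomerate.
Minimize 74.02x1 + 140.87x2 + 124.99x3 subject to:
  119.4x2 ≥ 122.4   (oxygenate mass)
  5.07x1 + 4.06x2 + 4.67x3 ≥ 10.55   (energy)
  x1 ≤ 1.7
  x1, x2, x3 ≥ 0.
The optimal basis is {raffinate, MTBE}; isomerate drops out. The oxygenate mass and energy requirements are met with equality.
Optimal quantities: raffinate = 1.26 barrels, MTBE = 1.0251 barrels.
Hence cost = 74.02·1.26 + 140.87·1.0251 = $237.6710.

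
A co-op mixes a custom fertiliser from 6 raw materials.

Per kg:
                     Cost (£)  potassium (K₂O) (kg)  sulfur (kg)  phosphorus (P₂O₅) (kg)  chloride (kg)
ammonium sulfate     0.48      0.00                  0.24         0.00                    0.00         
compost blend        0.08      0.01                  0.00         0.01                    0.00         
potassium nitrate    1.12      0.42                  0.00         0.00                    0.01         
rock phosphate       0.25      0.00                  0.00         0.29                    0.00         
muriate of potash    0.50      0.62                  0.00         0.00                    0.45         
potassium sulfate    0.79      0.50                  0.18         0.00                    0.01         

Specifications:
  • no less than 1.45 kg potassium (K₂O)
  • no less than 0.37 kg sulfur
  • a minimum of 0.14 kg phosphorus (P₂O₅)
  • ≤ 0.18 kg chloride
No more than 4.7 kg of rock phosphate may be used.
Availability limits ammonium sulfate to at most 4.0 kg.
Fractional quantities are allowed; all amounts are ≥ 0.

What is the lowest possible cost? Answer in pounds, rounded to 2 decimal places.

Let x1 = kg of ammonium sulfate, x2 = kg of compost blend, x3 = kg of potassium nitrate, x4 = kg of rock phosphate, x5 = kg of muriate of potash, x6 = kg of potassium sulfate.
min 0.48x1 + 0.08x2 + 1.12x3 + 0.25x4 + 0.5x5 + 0.79x6 subject to:
  0.01x2 + 0.42x3 + 0.62x5 + 0.5x6 ≥ 1.45   (potassium (K₂O))
  0.24x1 + 0.18x6 ≥ 0.37   (sulfur)
  0.01x2 + 0.29x4 ≥ 0.14   (phosphorus (P₂O₅))
  0.01x3 + 0.45x5 + 0.01x6 ≤ 0.18   (chloride)
  x4 ≤ 4.7
  x1 ≤ 4
  x1, x2, x3, x4, x5, x6 ≥ 0.
The optimal basis is {rock phosphate, muriate of potash, potassium sulfate}; ammonium sulfate, compost blend, potassium nitrate drop out. There the potassium (K₂O), phosphorus (P₂O₅), chloride constraints are tight.
So rock phosphate = 0.4828 kg, muriate of potash = 0.3451 kg, potassium sulfate = 2.472 kg.
Objective = 0.25·0.4828 + 0.5·0.3451 + 0.79·2.472 = 2.2461.

£2.25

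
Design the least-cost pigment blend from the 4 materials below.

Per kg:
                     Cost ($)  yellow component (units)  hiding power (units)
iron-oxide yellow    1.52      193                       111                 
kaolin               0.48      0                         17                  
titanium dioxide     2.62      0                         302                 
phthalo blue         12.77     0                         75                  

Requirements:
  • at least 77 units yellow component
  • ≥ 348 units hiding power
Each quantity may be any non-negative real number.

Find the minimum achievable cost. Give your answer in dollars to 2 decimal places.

Let x1 = kg of iron-oxide yellow, x2 = kg of kaolin, x3 = kg of titanium dioxide, x4 = kg of phthalo blue.
Minimize 1.52x1 + 0.48x2 + 2.62x3 + 12.77x4 with:
  193x1 ≥ 77   (yellow component)
  111x1 + 17x2 + 302x3 + 75x4 ≥ 348   (hiding power)
  x1, x2, x3, x4 ≥ 0.
At the optimum only iron-oxide yellow, titanium dioxide are positive (kaolin, phthalo blue = 0). Binding constraints: yellow component and hiding power.
So iron-oxide yellow = 0.399 kg, titanium dioxide = 1.006 kg.
Objective = 1.52·0.399 + 2.62·1.006 = 3.2422.

$3.24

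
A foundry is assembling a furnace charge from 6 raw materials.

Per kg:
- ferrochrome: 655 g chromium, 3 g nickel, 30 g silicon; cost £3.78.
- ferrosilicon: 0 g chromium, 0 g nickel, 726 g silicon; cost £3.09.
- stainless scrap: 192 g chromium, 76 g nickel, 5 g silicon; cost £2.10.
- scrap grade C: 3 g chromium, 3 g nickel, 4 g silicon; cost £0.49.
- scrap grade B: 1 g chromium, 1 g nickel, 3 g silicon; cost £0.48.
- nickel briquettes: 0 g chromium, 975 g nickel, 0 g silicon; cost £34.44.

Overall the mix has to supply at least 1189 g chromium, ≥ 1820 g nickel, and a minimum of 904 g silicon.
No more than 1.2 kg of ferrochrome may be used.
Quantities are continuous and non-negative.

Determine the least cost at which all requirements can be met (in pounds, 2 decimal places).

Let x1 = kg of ferrochrome, x2 = kg of ferrosilicon, x3 = kg of stainless scrap, x4 = kg of scrap grade C, x5 = kg of scrap grade B, x6 = kg of nickel briquettes.
Minimize 3.78x1 + 3.09x2 + 2.1x3 + 0.49x4 + 0.48x5 + 34.44x6 s.t.:
  655x1 + 192x3 + 3x4 + 1x5 ≥ 1189   (chromium)
  3x1 + 76x3 + 3x4 + 1x5 + 975x6 ≥ 1820   (nickel)
  30x1 + 726x2 + 5x3 + 4x4 + 3x5 ≥ 904   (silicon)
  x1 ≤ 1.2
  x1, x2, x3, x4, x5, x6 ≥ 0.
The minimum-cost mix takes nothing from ferrochrome, scrap grade C, scrap grade B, nickel briquettes — only ferrosilicon, stainless scrap. Binding constraints: nickel and silicon.
Optimal quantities: ferrosilicon = 1.08 kg, stainless scrap = 23.95 kg.
Total cost: 3.09·1.08 + 2.1·23.95 = 53.6322.

£53.63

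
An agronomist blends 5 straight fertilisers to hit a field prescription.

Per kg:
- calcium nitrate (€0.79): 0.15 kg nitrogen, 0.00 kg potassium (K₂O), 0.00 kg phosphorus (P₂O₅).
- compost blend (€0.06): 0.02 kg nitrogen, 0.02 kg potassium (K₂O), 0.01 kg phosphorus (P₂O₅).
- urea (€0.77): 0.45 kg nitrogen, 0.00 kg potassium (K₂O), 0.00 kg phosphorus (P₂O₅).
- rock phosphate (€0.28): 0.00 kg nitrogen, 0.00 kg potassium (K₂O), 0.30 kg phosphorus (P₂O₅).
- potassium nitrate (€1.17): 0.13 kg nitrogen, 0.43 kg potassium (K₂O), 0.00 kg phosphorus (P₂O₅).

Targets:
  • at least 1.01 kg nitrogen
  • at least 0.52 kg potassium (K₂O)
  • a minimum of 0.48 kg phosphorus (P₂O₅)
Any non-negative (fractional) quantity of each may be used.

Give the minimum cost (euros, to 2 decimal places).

€2.60

Treat it as an LP. Let x1 = kg of calcium nitrate, x2 = kg of compost blend, x3 = kg of urea, x4 = kg of rock phosphate, x5 = kg of potassium nitrate.
Minimize 0.79x1 + 0.06x2 + 0.77x3 + 0.28x4 + 1.17x5 with:
  0.15x1 + 0.02x2 + 0.45x3 + 0.13x5 ≥ 1.01   (nitrogen)
  0.02x2 + 0.43x5 ≥ 0.52   (potassium (K₂O))
  0.01x2 + 0.3x4 ≥ 0.48   (phosphorus (P₂O₅))
  x1, x2, x3, x4, x5 ≥ 0.
At the optimum only compost blend, urea, rock phosphate are positive (calcium nitrate, potassium nitrate = 0). There the nitrogen, potassium (K₂O), phosphorus (P₂O₅) constraints are tight.
So compost blend = 26 kg, urea = 1.089 kg, rock phosphate = 0.7333 kg.
Hence cost = 0.06·26 + 0.77·1.089 + 0.28·0.7333 = €2.6039.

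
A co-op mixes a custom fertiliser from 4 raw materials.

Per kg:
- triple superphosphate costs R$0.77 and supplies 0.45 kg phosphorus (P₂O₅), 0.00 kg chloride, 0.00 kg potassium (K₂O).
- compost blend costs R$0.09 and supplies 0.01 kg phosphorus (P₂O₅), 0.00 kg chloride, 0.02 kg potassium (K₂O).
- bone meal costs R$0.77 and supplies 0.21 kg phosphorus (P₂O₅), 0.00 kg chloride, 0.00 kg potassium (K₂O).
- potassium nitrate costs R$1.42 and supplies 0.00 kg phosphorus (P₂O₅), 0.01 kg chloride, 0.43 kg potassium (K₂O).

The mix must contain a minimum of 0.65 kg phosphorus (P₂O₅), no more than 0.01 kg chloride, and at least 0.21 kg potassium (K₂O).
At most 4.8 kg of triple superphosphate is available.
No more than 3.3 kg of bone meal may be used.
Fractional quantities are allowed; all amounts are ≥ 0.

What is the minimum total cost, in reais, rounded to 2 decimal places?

R$1.81

This is a linear program. Let x1 = kg of triple superphosphate, x2 = kg of compost blend, x3 = kg of bone meal, x4 = kg of potassium nitrate.
min 0.77x1 + 0.09x2 + 0.77x3 + 1.42x4 subject to:
  0.45x1 + 0.01x2 + 0.21x3 ≥ 0.65   (phosphorus (P₂O₅))
  0.01x4 ≤ 0.01   (chloride)
  0.02x2 + 0.43x4 ≥ 0.21   (potassium (K₂O))
  x1 ≤ 4.8
  x3 ≤ 3.3
  x1, x2, x3, x4 ≥ 0.
The cheapest feasible vertex uses only triple superphosphate, potassium nitrate; compost blend, bone meal are not used. There the phosphorus (P₂O₅) and potassium (K₂O) constraints are tight.
Solving gives x1 = 1.444, x4 = 0.4884.
Hence cost = 0.77·1.444 + 1.42·0.4884 = R$1.8054.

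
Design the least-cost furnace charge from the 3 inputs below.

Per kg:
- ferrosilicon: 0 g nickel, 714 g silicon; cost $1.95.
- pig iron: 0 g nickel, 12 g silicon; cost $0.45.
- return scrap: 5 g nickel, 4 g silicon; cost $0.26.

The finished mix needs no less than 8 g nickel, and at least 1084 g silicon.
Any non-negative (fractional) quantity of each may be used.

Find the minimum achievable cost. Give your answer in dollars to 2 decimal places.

$3.36

Set it up as a linear program. Let x1 = kg of ferrosilicon, x2 = kg of pig iron, x3 = kg of return scrap.
Minimise 1.95x1 + 0.45x2 + 0.26x3 with:
  5x3 ≥ 8   (nickel)
  714x1 + 12x2 + 4x3 ≥ 1084   (silicon)
  x1, x2, x3 ≥ 0.
The minimum-cost mix takes nothing from pig iron — only ferrosilicon, return scrap. Binding constraints: nickel and silicon.
That vertex is x1 = 1.509, x3 = 1.6.
Hence cost = 1.95·1.509 + 0.26·1.6 = $3.3586.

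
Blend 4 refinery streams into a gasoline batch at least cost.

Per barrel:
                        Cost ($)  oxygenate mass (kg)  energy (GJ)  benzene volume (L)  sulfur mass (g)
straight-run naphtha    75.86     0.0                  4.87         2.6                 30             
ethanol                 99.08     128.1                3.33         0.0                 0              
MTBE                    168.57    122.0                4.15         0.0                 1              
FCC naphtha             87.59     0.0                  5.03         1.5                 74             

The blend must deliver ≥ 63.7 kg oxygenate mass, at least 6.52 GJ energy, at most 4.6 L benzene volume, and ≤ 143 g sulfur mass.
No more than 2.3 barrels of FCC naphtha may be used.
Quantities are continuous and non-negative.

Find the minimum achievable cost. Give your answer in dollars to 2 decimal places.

$125.04

This is a linear program. Let x1 = barrels of straight-run naphtha, x2 = barrels of ethanol, x3 = barrels of MTBE, x4 = barrels of FCC naphtha.
Minimize 75.86x1 + 99.08x2 + 168.57x3 + 87.59x4 subject to:
  128.1x2 + 122x3 ≥ 63.7   (oxygenate mass)
  4.87x1 + 3.33x2 + 4.15x3 + 5.03x4 ≥ 6.52   (energy)
  2.6x1 + 1.5x4 ≤ 4.6   (benzene volume)
  30x1 + 1x3 + 74x4 ≤ 143   (sulfur mass)
  x4 ≤ 2.3
  x1, x2, x3, x4 ≥ 0.
At the optimum only straight-run naphtha, ethanol are positive (MTBE, FCC naphtha = 0). Binding constraints: oxygenate mass and energy.
So straight-run naphtha = 0.9988 barrels, ethanol = 0.4973 barrels.
Cost = 75.86·0.9988 + 99.08·0.4973 = 125.0415.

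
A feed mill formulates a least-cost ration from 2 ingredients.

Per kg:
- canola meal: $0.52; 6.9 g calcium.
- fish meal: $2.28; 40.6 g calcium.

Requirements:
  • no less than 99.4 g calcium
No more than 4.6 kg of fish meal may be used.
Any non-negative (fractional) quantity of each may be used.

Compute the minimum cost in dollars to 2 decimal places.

Let x1 = kg of canola meal, x2 = kg of fish meal.
Minimise 0.52x1 + 2.28x2 with:
  6.9x1 + 40.6x2 ≥ 99.4   (calcium)
  x2 ≤ 4.6
  x1, x2 ≥ 0.
At the optimum only fish meal is positive (canola meal = 0). Binding constraint: calcium.
That vertex is x2 = 2.448.
Hence cost = 2.28·2.448 = $5.5814.

$5.58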